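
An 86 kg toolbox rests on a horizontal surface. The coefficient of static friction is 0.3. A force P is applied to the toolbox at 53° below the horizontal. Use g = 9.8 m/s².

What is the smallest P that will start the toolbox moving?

P ≈ 698 N

N = m g + P sin α (the push presses the toolbox into the horizontal surface).
At impending slip, P cos α = μ_s N = μ_s (m g + P sin α).
Solving: P (cos α − μ_s sin α) = μ_s m g → P = 0.3×843/(cos 53° − 0.3 sin 53°) = 253/0.3622 = 698 N.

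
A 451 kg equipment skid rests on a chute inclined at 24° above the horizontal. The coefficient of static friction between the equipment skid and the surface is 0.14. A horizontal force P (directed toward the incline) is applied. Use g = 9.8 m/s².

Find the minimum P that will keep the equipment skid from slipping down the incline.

The equipment skid tends to slide down (tan θ > μ_s), so at the point of impending slip friction acts up-slope at its limit: f = μ_s N.
Perpendicular to the incline: N = m g cos θ + P sin θ.
Along the incline: P cos θ + μ_s N = m g sin θ, i.e. P cos θ + μ_s (m g cos θ + P sin θ) = m g sin θ.
Solving, P (cos θ + μ_s sin θ) = m g (sin θ − μ_s cos θ), so P = 4420×0.2788/0.9705 = 1270 N.

P_min ≈ 1270 N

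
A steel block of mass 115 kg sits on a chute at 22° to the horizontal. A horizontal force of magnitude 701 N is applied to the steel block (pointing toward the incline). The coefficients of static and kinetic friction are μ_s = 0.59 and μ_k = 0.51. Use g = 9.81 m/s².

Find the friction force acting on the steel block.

f ≈ 227 N (down the incline)

Normal direction: N = m g cos θ + P sin θ = 1309 N.
Parallel to the incline: P cos θ − m g sin θ = 650 − 422.6 = 227.3 N; the friction needed to balance this is 227.3 N acting down the slope.
Maximum static friction: μ_s N = 0.59 × 1309 = 772.1 N.
|f_req| = 227.3 ≤ 772.1 N → the steel block is in equilibrium; friction equals the required value.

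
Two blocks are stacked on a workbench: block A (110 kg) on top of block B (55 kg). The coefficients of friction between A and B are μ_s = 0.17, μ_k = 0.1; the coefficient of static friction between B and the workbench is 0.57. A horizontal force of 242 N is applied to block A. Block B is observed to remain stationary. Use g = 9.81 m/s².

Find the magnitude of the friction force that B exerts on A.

Normal force at the A–B interface: N₁ = m_A g = 1079 N.
Maximum static friction on A from B: μ_s N₁ = 0.17×1079 = 183.4 N.
P = 242 N exceeds that limit, so A slips over B and the interface friction becomes kinetic: f₁ = μ_k N₁ = 0.1×1079 = 108 N.
B experiences an equal 108 N forward from A (third law). B is in equilibrium, so the floor supplies f₂ = 108 N of static friction (limit μ_s(m_A+m_B)g = 922.6 N, not exceeded).

f ≈ 108 N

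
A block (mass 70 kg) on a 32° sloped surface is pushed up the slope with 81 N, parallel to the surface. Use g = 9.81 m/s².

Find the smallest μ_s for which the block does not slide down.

μ_s,min ≈ 0.486

N = m g cos θ = 582.4 N.
Friction must make up the shortfall along the incline: f = m g sin θ − P = 363.9 − 81 = 282.9 N.
At the threshold f = μ_s N, so μ_s,min = 282.9/582.4 = 0.486.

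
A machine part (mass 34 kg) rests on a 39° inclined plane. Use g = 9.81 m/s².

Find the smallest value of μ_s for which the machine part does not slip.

At the slip threshold m g sin θ = μ_s m g cos θ, so μ_s,min = tan θ.
μ_s,min = tan 39° = 0.81.

μ_s,min ≈ 0.81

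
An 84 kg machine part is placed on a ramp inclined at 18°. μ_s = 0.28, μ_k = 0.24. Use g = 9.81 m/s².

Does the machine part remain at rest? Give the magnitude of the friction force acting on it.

N = m g cos θ = 784 N.
Down-slope weight component: m g sin θ = 255 N.
μ_s N = 219 N.
255 > 219 N, so it slides; kinetic friction f = μ_k N = 0.24×784 = 188 N.

f ≈ 188 N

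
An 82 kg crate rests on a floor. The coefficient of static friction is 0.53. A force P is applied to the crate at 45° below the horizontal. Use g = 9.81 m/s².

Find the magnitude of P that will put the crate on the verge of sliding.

P ≈ 1280 N

N = m g + P sin α (the push presses the crate into the floor).
At impending slip, P cos α = μ_s N = μ_s (m g + P sin α).
Solving: P (cos α − μ_s sin α) = μ_s m g → P = 0.53×804/(cos 45° − 0.53 sin 45°) = 426/0.3323 = 1280 N.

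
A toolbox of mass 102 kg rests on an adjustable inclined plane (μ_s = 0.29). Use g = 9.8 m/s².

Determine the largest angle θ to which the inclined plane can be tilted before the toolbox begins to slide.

At the slip threshold, m g sin θ = μ_s · m g cos θ, so tan θ = μ_s.
θ_max = arctan(0.29) = 16.2°.

θ_max ≈ 16.2°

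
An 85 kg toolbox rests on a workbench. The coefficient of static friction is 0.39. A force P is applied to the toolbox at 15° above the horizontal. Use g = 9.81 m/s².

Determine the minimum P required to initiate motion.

N = m g − P sin α (the pull lifts the toolbox).
At impending slip, P cos α = μ_s N = μ_s (m g − P sin α).
Solving: P (cos α + μ_s sin α) = μ_s m g → P = 0.39×834/(cos 15° + 0.39 sin 15°) = 325/1.067 = 305 N.

P ≈ 305 N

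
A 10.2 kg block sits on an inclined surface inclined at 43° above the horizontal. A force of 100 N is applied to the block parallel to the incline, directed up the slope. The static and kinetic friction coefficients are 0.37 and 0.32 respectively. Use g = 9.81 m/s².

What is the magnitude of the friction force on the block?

The normal reaction is N = m g cos θ = 73.18 N.
For equilibrium along the incline the friction force must supply f = m g sin θ − P = 68.24 − 100 = -31.76 N (positive meaning up-slope).
Static friction can supply at most μ_s N = 27.08 N.
|-31.76| exceeds 27.08 N, so the block slips up-slope; friction is kinetic, f = μ_k N = 0.32×73.18 = 23.4 N.

f ≈ 23.4 N (down the incline)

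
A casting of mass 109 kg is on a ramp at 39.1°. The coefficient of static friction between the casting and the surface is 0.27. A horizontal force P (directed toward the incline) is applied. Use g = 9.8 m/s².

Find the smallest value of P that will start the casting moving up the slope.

P ≈ 1480 N

At impending motion up the slope, friction acts down-slope at its limit: f = μ_s N.
Perpendicular to the incline: N = m g cos θ + P sin θ.
Along the incline: P cos θ = m g sin θ + μ_s N = m g sin θ + μ_s (m g cos θ + P sin θ).
Solving, P (cos θ − μ_s sin θ) = m g (sin θ + μ_s cos θ), so P = 109×9.8×(sin 39.1° + 0.27 cos 39.1°)/(cos 39.1° − 0.27 sin 39.1°) = 1070×0.8402/0.6058 = 1480 N.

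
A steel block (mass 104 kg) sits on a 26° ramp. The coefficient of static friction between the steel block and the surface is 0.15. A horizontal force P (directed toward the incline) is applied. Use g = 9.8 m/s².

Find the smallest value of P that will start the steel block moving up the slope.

P ≈ 701 N

At impending motion up the slope, friction acts down-slope at its limit: f = μ_s N.
Perpendicular to the incline: N = m g cos θ + P sin θ.
Along the incline: P cos θ = m g sin θ + μ_s N = m g sin θ + μ_s (m g cos θ + P sin θ).
Solving, P (cos θ − μ_s sin θ) = m g (sin θ + μ_s cos θ), so P = 104×9.8×(sin 26° + 0.15 cos 26°)/(cos 26° − 0.15 sin 26°) = 1020×0.5732/0.833 = 701 N.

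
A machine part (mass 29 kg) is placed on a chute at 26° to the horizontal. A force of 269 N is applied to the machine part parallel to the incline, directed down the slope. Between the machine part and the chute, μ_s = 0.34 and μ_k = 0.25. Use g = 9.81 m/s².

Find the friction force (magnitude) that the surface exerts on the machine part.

Perpendicular to the surface, N = m g cos θ = 29·9.81·cos 26° = 255.7 N.
Parallel to the incline, ΣF = 0 gives f = m g sin θ + P = 124.7 + 269 = 393.7 N (up-slope positive).
The static-friction ceiling is μ_s N = 0.34 × 255.7 = 86.94 N.
|393.7| exceeds 86.94 N, so the machine part slips down-slope; friction is kinetic, f = μ_k N = 0.25×255.7 = 63.9 N.

f ≈ 63.9 N (up the incline)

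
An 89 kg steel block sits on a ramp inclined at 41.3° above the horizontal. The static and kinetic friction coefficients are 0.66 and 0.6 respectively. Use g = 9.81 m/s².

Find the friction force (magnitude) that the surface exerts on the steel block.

Normal force: N = m g cos θ = 89 × 9.81 × cos 41.3° = 655.9 N.
Along the slope the weight component is m g sin θ = 576.2 N; friction must supply exactly this, acting up-slope.
Maximum static friction available: μ_s N = 0.66 × 655.9 = 432.9 N.
Since |576.2| > 432.9 N, static friction cannot hold it; the steel block slides down the incline and kinetic friction applies: f = μ_k N = 0.6 × 655.9 = 394 N.

f ≈ 394 N (up the incline)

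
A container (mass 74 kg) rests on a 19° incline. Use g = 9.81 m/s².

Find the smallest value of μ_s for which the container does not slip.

At the slip threshold m g sin θ = μ_s m g cos θ, so μ_s,min = tan θ.
μ_s,min = tan 19° = 0.344.

μ_s,min ≈ 0.344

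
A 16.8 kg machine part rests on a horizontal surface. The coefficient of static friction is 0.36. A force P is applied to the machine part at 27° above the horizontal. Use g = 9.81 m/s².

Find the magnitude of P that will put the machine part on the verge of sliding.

P ≈ 56.3 N

N = m g − P sin α (the pull lifts the machine part).
At impending slip, P cos α = μ_s N = μ_s (m g − P sin α).
Solving: P (cos α + μ_s sin α) = μ_s m g → P = 0.36×165/(cos 27° + 0.36 sin 27°) = 59.3/1.054 = 56.3 N.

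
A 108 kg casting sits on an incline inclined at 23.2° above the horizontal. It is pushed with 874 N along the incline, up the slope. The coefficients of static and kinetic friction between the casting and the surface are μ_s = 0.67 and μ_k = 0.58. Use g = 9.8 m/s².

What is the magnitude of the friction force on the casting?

The normal reaction is N = m g cos θ = 972.8 N.
Parallel to the incline, ΣF = 0 gives f = m g sin θ − P = 416.9 − 874 = -457.1 N (up-slope positive).
Static friction can supply at most μ_s N = 651.8 N.
Since |-457.1| ≤ 651.8 N, the casting remains in static equilibrium and friction takes exactly the required value.

f ≈ 457 N (down the incline)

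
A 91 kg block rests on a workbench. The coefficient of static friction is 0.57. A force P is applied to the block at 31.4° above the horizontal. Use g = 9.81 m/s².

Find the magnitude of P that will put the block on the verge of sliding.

N = m g − P sin α (the pull lifts the block).
At impending slip, P cos α = μ_s N = μ_s (m g − P sin α).
Solving: P (cos α + μ_s sin α) = μ_s m g → P = 0.57×893/(cos 31.4° + 0.57 sin 31.4°) = 509/1.151 = 442 N.

P ≈ 442 N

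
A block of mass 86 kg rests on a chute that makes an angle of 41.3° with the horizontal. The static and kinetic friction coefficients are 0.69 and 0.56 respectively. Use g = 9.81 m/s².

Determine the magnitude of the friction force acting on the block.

f ≈ 355 N (up the incline)

Perpendicular to the surface, N = m g cos θ = 86·9.81·cos 41.3° = 633.8 N.
For equilibrium along the incline, friction must balance the weight component: f = m g sin θ = 556.8 N up the slope.
Maximum static friction available: μ_s N = 0.69 × 633.8 = 437.3 N.
|556.8| exceeds 437.3 N, so the block slips down-slope; friction is kinetic, f = μ_k N = 0.56×633.8 = 355 N.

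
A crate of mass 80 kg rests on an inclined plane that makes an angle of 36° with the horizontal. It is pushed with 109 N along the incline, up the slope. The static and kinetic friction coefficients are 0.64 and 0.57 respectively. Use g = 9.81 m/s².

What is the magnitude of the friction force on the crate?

The normal reaction is N = m g cos θ = 634.9 N.
The friction needed for equilibrium is m g sin θ − P = 461.3 − 109 = 352.3 N, measured positive up-slope.
Static friction can supply at most μ_s N = 406.3 N.
Since |352.3| ≤ 406.3 N, static friction is sufficient; f equals the required value, not μ_s N.

f ≈ 352 N (up the incline)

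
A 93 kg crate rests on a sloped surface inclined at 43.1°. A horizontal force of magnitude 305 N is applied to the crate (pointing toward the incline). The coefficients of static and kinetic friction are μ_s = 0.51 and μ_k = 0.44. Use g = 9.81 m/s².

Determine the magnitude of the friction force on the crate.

The horizontal push has a component P sin θ into the surface, so N = m g cos θ + P sin θ = 666.1 + 208.4 = 874.5 N.
Parallel to the incline: P cos θ − m g sin θ = 222.7 − 623.4 = -400.7 N; the friction needed to balance this is 400.7 N acting up the slope.
The limit of static friction is μ_s N = 446 N.
Since 400.7 N is within the 446 N limit, the crate stays put and friction is exactly 401 N.

f ≈ 401 N (up the incline)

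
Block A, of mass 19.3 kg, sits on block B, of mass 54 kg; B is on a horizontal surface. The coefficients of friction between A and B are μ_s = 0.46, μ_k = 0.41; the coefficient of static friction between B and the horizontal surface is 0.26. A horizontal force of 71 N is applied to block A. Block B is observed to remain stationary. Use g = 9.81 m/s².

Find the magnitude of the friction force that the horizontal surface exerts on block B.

The normal force B exerts on A is simply A's weight, N₁ = 189.3 N.
So the A–B interface can sustain at most μ_s N₁ = 87.09 N of static friction.
Since P = 71 N ≤ 87.09 N, A does not slip on B; friction on A equals P = 71 N.
B experiences an equal 71 N forward from A (third law). B is in equilibrium, so the floor supplies f₂ = 71 N of static friction (limit μ_s(m_A+m_B)g = 187 N, not exceeded).

f ≈ 71 N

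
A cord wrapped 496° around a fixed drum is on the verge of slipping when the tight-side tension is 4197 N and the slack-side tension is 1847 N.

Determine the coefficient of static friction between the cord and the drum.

T₂/T₁ = e^{μβ} → μ = ln(T₂/T₁)/β.
β = 496° = 8.657 rad.
μ = ln(4197/1847)/8.657 = ln(2.272)/8.657 = 0.0948.

μ ≈ 0.0948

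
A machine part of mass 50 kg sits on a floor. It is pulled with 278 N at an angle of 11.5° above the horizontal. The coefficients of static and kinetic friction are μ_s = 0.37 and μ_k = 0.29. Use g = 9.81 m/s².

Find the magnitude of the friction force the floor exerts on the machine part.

f ≈ 126 N

The vertical component of P reduces the normal force: N = m g − P sin α = 490.5 − 55.42 = 435.1 N.
For equilibrium, f = P cos α = 278×cos 11.5° = 272.4 N.
μ_s N = 0.37 × 435.1 = 161 N.
272.4 > 161 N → the machine part slides; f = μ_k N = 0.29×435.1 = 126 N.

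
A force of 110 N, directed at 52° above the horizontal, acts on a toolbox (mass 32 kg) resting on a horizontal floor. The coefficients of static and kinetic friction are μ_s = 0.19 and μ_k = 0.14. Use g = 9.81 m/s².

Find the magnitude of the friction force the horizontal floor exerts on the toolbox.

The vertical component of P reduces the normal force: N = m g − P sin α = 313.9 − 86.68 = 227.2 N.
Horizontally, friction must balance P cos α = 67.72 N.
μ_s N = 0.19 × 227.2 = 43.18 N.
67.72 > 43.18 N → the toolbox slides; f = μ_k N = 0.14×227.2 = 31.8 N.

f ≈ 31.8 N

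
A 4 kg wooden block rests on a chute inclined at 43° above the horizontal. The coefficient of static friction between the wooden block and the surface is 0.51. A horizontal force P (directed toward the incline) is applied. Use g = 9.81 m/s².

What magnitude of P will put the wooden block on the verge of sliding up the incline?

At impending motion up the slope, friction acts down-slope at its limit: f = μ_s N.
Perpendicular to the incline: N = m g cos θ + P sin θ.
Along the incline: P cos θ = m g sin θ + μ_s N = m g sin θ + μ_s (m g cos θ + P sin θ).
Solving, P (cos θ − μ_s sin θ) = m g (sin θ + μ_s cos θ), so P = 4×9.81×(sin 43° + 0.51 cos 43°)/(cos 43° − 0.51 sin 43°) = 39.2×1.055/0.3835 = 108 N.

P ≈ 108 N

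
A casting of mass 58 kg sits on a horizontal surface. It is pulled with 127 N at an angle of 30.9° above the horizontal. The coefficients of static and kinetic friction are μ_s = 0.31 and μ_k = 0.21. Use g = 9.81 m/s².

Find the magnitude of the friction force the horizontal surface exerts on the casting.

N = m g − P sin α = 569 − 127×sin 30.9° = 503.8 N.
The horizontal driving force is P cos α = 109 N, so equilibrium needs friction f = 109 N.
μ_s N = 0.31 × 503.8 = 156.2 N.
109 ≤ 156.2 N → static; friction equals the required 109 N.

f ≈ 109 N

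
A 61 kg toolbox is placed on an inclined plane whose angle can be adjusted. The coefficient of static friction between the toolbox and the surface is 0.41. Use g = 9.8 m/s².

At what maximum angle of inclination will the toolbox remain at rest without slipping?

At the slip threshold, m g sin θ = μ_s · m g cos θ, so tan θ = μ_s.
θ_max = arctan(0.41) = 22.3°.

θ_max ≈ 22.3°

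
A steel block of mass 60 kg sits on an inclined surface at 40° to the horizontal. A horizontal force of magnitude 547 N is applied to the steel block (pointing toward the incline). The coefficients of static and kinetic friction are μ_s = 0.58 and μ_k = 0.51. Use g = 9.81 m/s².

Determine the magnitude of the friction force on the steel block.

Normal direction: N = m g cos θ + P sin θ = 802.5 N.
Parallel to the incline: P cos θ − m g sin θ = 419 − 378.3 = 40.68 N; the friction needed to balance this is 40.68 N acting down the slope.
The limit of static friction is μ_s N = 465.4 N.
Since 40.68 N is within the 465.4 N limit, the steel block stays put and friction is exactly 40.7 N.

f ≈ 40.7 N (down the incline)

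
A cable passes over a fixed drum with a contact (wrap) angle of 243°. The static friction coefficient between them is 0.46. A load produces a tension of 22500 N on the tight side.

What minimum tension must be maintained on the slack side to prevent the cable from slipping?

Capstan equation at impending slip: T_tight/T_slack = e^{μβ}.
β = 243° = 4.241 rad; e^{μβ} = e^{0.46×4.241} = 7.035.
T_slack = T_tight / e^{μβ} = 22500 / 7.035 = 3200 N.

T_min ≈ 3200 N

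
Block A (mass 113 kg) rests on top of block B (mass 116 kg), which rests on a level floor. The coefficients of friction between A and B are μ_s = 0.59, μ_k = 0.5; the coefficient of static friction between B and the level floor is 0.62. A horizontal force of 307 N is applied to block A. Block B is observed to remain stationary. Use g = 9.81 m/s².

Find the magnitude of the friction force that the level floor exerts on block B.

f ≈ 307 N

The normal force B exerts on A is simply A's weight, N₁ = 1109 N.
Maximum static friction on A from B: μ_s N₁ = 0.59×1109 = 654 N.
P = 307 N is within that limit, so A and B move together (both at rest); the A–B friction is simply f₁ = P = 307 N.
B experiences an equal 307 N forward from A (third law). B is in equilibrium, so the floor supplies f₂ = 307 N of static friction (limit μ_s(m_A+m_B)g = 1393 N, not exceeded).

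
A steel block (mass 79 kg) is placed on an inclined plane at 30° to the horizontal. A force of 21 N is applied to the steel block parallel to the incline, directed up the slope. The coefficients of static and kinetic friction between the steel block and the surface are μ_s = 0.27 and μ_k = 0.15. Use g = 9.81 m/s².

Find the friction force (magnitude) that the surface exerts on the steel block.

f ≈ 101 N (up the incline)

Perpendicular to the surface, N = m g cos θ = 79·9.81·cos 30° = 671.2 N.
The friction needed for equilibrium is m g sin θ − P = 387.5 − 21 = 366.5 N, measured positive up-slope.
The static-friction ceiling is μ_s N = 0.27 × 671.2 = 181.2 N.
Since |366.5| > 181.2 N, static friction cannot hold it; the steel block slides down the incline and kinetic friction applies: f = μ_k N = 0.15 × 671.2 = 101 N.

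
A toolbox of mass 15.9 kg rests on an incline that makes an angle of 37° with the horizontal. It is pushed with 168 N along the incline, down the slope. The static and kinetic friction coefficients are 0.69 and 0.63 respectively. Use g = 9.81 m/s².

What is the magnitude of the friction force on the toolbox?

Normal force: N = m g cos θ = 15.9 × 9.81 × cos 37° = 124.6 N.
Parallel to the incline, ΣF = 0 gives f = m g sin θ + P = 93.87 + 168 = 261.9 N (up-slope positive).
Maximum static friction available: μ_s N = 0.69 × 124.6 = 85.95 N.
Since |261.9| > 85.95 N, static friction cannot hold it; the toolbox slides down the incline and kinetic friction applies: f = μ_k N = 0.63 × 124.6 = 78.5 N.

f ≈ 78.5 N (up the incline)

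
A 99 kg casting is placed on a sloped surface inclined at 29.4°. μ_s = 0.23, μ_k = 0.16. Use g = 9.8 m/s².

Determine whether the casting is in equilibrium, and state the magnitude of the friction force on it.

f ≈ 135 N

N = m g cos θ = 845 N.
Down-slope weight component: m g sin θ = 476 N.
μ_s N = 194 N.
476 > 194 N, so it slides; kinetic friction f = μ_k N = 0.16×845 = 135 N.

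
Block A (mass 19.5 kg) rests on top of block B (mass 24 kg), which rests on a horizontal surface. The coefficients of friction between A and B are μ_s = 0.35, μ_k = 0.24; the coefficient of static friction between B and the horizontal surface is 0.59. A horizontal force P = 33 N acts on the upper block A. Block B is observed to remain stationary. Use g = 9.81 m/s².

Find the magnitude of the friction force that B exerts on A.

The normal force B exerts on A is simply A's weight, N₁ = 191.3 N.
Maximum static friction on A from B: μ_s N₁ = 0.35×191.3 = 66.95 N.
Since P = 33 N ≤ 66.95 N, A does not slip on B; friction on A equals P = 33 N.
By Newton's third law B feels 33 N forward from A. With B stationary, the floor's static friction on B balances it: f₂ = 33 N (well within μ_s(m_A+m_B)g = 251.8 N).

f ≈ 33 N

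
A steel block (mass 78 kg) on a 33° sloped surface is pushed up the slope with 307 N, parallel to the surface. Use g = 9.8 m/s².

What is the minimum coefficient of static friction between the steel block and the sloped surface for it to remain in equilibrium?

μ_s,min ≈ 0.171

N = m g cos θ = 641.1 N.
Friction must make up the shortfall along the incline: f = m g sin θ − P = 416.3 − 307 = 109.3 N.
At the threshold f = μ_s N, so μ_s,min = 109.3/641.1 = 0.171.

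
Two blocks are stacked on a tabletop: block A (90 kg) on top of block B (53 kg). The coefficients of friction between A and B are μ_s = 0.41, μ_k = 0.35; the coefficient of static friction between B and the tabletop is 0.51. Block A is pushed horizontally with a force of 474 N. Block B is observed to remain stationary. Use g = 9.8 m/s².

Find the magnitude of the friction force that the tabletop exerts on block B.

Between the blocks, N₁ = m_A g = 882 N.
So the A–B interface can sustain at most μ_s N₁ = 361.6 N of static friction.
Since P = 474 N > 361.6 N, A slides on B; the A–B friction is kinetic: f₁ = μ_k N₁ = 0.35×882 = 309 N.
B experiences an equal 309 N forward from A (third law). B is in equilibrium, so the floor supplies f₂ = 309 N of static friction (limit μ_s(m_A+m_B)g = 714.7 N, not exceeded).

f ≈ 309 N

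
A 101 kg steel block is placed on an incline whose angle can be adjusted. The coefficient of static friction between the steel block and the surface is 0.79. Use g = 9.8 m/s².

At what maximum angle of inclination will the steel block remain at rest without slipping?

At the slip threshold, m g sin θ = μ_s · m g cos θ, so tan θ = μ_s.
θ_max = arctan(0.79) = 38.3°.

θ_max ≈ 38.3°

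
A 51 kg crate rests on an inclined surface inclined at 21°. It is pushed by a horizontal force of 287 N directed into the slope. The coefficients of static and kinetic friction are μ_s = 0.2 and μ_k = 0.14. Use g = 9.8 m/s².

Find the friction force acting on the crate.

f ≈ 88.8 N (down the incline)

Resolve perpendicular to the incline: N = m g cos θ + P sin θ = 51×9.8×cos 21° + 287×sin 21° = 569.5 N.
Parallel to the incline: P cos θ − m g sin θ = 267.9 − 179.1 = 88.83 N; the friction needed to balance this is 88.83 N acting down the slope.
Maximum static friction: μ_s N = 0.2 × 569.5 = 113.9 N.
Since 88.83 N is within the 113.9 N limit, the crate stays put and friction is exactly 88.8 N.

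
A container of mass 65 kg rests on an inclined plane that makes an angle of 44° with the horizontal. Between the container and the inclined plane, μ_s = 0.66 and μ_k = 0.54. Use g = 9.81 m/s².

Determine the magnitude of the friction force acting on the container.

f ≈ 248 N (up the incline)

The normal reaction is N = m g cos θ = 458.7 N.
Along the slope the weight component is m g sin θ = 442.9 N; friction must supply exactly this, acting up-slope.
Static friction can supply at most μ_s N = 302.7 N.
|442.9| exceeds 302.7 N, so the container slips down-slope; friction is kinetic, f = μ_k N = 0.54×458.7 = 248 N.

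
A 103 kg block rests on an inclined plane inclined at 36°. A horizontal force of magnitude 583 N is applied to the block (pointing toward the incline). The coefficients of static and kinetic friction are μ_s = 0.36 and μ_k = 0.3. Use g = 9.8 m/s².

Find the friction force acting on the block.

The horizontal push has a component P sin θ into the surface, so N = m g cos θ + P sin θ = 816.6 + 342.7 = 1159 N.
Along the incline, the net driving force (taking up-slope positive) is P cos θ − m g sin θ = 471.7 − 593.3 = -121.7 N, so equilibrium requires friction f = 121.7 N (up-slope).
The limit of static friction is μ_s N = 417.3 N.
Since 121.7 N is within the 417.3 N limit, the block stays put and friction is exactly 122 N.

f ≈ 122 N (up the incline)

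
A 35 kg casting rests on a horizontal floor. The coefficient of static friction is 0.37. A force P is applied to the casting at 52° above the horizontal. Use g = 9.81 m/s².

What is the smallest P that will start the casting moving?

P ≈ 140 N

N = m g − P sin α (the pull lifts the casting).
At impending slip, P cos α = μ_s N = μ_s (m g − P sin α).
Solving: P (cos α + μ_s sin α) = μ_s m g → P = 0.37×343/(cos 52° + 0.37 sin 52°) = 127/0.9072 = 140 N.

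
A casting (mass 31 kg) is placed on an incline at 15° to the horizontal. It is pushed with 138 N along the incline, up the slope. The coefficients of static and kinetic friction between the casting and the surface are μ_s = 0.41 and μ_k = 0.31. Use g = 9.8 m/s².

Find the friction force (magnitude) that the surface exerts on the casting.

f ≈ 59.4 N (down the incline)

Normal force: N = m g cos θ = 31 × 9.8 × cos 15° = 293.4 N.
For equilibrium along the incline the friction force must supply f = m g sin θ − P = 78.63 − 138 = -59.37 N (positive meaning up-slope).
Maximum static friction available: μ_s N = 0.41 × 293.4 = 120.3 N.
Since |-59.37| ≤ 120.3 N, static friction is sufficient; f equals the required value, not μ_s N.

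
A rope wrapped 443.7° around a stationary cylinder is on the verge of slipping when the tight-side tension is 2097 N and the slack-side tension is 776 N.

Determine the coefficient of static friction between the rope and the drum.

μ ≈ 0.128

T₂/T₁ = e^{μβ} → μ = ln(T₂/T₁)/β.
β = 443.7° = 7.744 rad.
μ = ln(2097/776)/7.744 = ln(2.702)/7.744 = 0.128.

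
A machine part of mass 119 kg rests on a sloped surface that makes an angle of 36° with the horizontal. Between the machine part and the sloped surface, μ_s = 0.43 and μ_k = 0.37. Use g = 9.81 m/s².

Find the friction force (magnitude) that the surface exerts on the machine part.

f ≈ 349 N (up the incline)

The normal reaction is N = m g cos θ = 944.4 N.
For equilibrium along the incline, friction must balance the weight component: f = m g sin θ = 686.2 N up the slope.
The static-friction ceiling is μ_s N = 0.43 × 944.4 = 406.1 N.
|686.2| exceeds 406.1 N, so the machine part slips down-slope; friction is kinetic, f = μ_k N = 0.37×944.4 = 349 N.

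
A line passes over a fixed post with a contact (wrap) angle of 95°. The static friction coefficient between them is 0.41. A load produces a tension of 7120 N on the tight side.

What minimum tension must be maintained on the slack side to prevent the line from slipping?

Capstan equation at impending slip: T_tight/T_slack = e^{μβ}.
β = 95° = 1.658 rad; e^{μβ} = e^{0.41×1.658} = 1.973.
T_slack = T_tight / e^{μβ} = 7120 / 1.973 = 3610 N.

T_min ≈ 3610 N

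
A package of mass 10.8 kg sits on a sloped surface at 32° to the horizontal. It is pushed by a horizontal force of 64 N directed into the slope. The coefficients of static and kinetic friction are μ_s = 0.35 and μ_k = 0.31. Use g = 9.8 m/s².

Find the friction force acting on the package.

f ≈ 1.81 N (up the incline)

The horizontal push has a component P sin θ into the surface, so N = m g cos θ + P sin θ = 89.76 + 33.91 = 123.7 N.
Parallel to the incline: P cos θ − m g sin θ = 54.28 − 56.09 = -1.812 N; the friction needed to balance this is 1.812 N acting up the slope.
The limit of static friction is μ_s N = 43.29 N.
|f_req| = 1.812 ≤ 43.29 N → the package is in equilibrium; friction equals the required value.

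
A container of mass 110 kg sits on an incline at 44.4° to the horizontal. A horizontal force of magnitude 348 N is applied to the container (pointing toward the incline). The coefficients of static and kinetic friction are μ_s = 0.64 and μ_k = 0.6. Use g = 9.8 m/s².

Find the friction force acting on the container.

f ≈ 506 N (up the incline)

Normal direction: N = m g cos θ + P sin θ = 1014 N.
Parallel to the incline: P cos θ − m g sin θ = 248.6 − 754.2 = -505.6 N; the friction needed to balance this is 505.6 N acting up the slope.
Maximum static friction: μ_s N = 0.64 × 1014 = 648.8 N.
|f_req| = 505.6 ≤ 648.8 N → the container is in equilibrium; friction equals the required value.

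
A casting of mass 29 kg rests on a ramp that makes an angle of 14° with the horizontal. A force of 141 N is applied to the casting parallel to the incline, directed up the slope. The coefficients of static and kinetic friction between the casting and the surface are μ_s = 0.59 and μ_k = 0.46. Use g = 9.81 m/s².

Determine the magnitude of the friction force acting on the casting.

f ≈ 72.2 N (down the incline)

Perpendicular to the surface, N = m g cos θ = 29·9.81·cos 14° = 276 N.
For equilibrium along the incline the friction force must supply f = m g sin θ − P = 68.82 − 141 = -72.18 N (positive meaning up-slope).
Maximum static friction available: μ_s N = 0.59 × 276 = 162.9 N.
Since |-72.18| ≤ 162.9 N, static friction is sufficient; f equals the required value, not μ_s N.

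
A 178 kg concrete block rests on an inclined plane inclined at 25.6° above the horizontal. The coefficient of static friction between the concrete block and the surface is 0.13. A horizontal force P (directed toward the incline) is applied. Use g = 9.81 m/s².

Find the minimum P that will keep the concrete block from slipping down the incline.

P_min ≈ 574 N

The concrete block tends to slide down (tan θ > μ_s), so at the point of impending slip friction acts up-slope at its limit: f = μ_s N.
Perpendicular to the incline: N = m g cos θ + P sin θ.
Along the incline: P cos θ + μ_s N = m g sin θ, i.e. P cos θ + μ_s (m g cos θ + P sin θ) = m g sin θ.
Solving, P (cos θ + μ_s sin θ) = m g (sin θ − μ_s cos θ), so P = 1750×0.3148/0.958 = 574 N.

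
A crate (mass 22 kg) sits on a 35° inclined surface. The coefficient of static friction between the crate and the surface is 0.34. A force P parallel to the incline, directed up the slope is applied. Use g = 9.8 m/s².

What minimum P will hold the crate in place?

The crate tends to slide down (tan θ > μ_s), so at the point of impending slip friction acts up-slope at its limit: f = μ_s N.
P is parallel to the surface, so N = m g cos θ = 177 N.
Along the incline: P + μ_s N = m g sin θ, so P = 124 − 0.34×177 = 63.6 N.

P_min ≈ 63.6 N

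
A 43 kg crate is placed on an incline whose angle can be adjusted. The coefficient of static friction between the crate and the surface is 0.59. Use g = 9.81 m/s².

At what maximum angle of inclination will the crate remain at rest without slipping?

At the slip threshold, m g sin θ = μ_s · m g cos θ, so tan θ = μ_s.
θ_max = arctan(0.59) = 30.5°.

θ_max ≈ 30.5°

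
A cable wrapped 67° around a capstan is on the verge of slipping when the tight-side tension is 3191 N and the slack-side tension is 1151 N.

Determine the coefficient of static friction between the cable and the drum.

μ ≈ 0.872

T₂/T₁ = e^{μβ} → μ = ln(T₂/T₁)/β.
β = 67° = 1.169 rad.
μ = ln(3191/1151)/1.169 = ln(2.772)/1.169 = 0.872.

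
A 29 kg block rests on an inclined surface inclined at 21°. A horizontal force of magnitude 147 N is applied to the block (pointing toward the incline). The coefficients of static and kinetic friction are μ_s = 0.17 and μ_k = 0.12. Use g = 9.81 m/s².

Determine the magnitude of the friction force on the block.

The horizontal push has a component P sin θ into the surface, so N = m g cos θ + P sin θ = 265.6 + 52.68 = 318.3 N.
Parallel to the incline: P cos θ − m g sin θ = 137.2 − 102 = 35.28 N; the friction needed to balance this is 35.28 N acting down the slope.
The limit of static friction is μ_s N = 54.11 N.
Since 35.28 N is within the 54.11 N limit, the block stays put and friction is exactly 35.3 N.

f ≈ 35.3 N (down the incline)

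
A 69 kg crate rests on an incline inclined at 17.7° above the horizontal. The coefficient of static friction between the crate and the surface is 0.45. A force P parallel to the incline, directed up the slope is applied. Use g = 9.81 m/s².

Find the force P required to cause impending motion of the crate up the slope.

At impending motion up the slope, friction acts down-slope at its limit: f = μ_s N.
P is parallel to the surface, so N = m g cos θ = 645 N.
Along the incline: P = m g sin θ + μ_s N = 206 + 0.45×645 = 496 N.

P ≈ 496 N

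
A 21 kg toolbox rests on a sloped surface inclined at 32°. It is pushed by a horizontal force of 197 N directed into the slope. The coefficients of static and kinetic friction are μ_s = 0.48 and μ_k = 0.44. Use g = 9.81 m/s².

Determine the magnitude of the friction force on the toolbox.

The horizontal push has a component P sin θ into the surface, so N = m g cos θ + P sin θ = 174.7 + 104.4 = 279.1 N.
Along the incline, the net driving force (taking up-slope positive) is P cos θ − m g sin θ = 167.1 − 109.2 = 57.9 N, so equilibrium requires friction f = -57.9 N (down-slope).
The limit of static friction is μ_s N = 134 N.
|f_req| = 57.9 ≤ 134 N → the toolbox is in equilibrium; friction equals the required value.

f ≈ 57.9 N (down the incline)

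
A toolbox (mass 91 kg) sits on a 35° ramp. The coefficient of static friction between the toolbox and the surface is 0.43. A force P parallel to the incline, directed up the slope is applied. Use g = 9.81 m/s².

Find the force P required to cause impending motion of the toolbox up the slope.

At impending motion up the slope, friction acts down-slope at its limit: f = μ_s N.
P is parallel to the surface, so N = m g cos θ = 731 N.
Along the incline: P = m g sin θ + μ_s N = 512 + 0.43×731 = 826 N.

P ≈ 826 N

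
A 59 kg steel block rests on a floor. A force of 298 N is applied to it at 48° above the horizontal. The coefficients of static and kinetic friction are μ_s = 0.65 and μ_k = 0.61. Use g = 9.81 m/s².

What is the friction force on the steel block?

f ≈ 199 N

The vertical component of P reduces the normal force: N = m g − P sin α = 578.8 − 221.5 = 357.3 N.
The horizontal driving force is P cos α = 199.4 N, so equilibrium needs friction f = 199.4 N.
μ_s N = 0.65 × 357.3 = 232.3 N.
Since 199.4 N does not exceed the limit, the steel block stays at rest and f = 199 N.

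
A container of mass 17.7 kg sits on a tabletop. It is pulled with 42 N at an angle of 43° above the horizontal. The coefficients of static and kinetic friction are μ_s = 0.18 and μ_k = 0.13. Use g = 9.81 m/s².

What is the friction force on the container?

f ≈ 18.8 N

The vertical component of P reduces the normal force: N = m g − P sin α = 173.6 − 28.64 = 145 N.
The horizontal driving force is P cos α = 30.72 N, so equilibrium needs friction f = 30.72 N.
The static-friction limit is μ_s N = 26.1 N.
The required friction exceeds μ_s N, so the container moves and f = μ_k N = 18.8 N.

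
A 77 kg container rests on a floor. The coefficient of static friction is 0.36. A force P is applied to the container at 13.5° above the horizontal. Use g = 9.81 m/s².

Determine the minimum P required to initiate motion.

P ≈ 257 N

N = m g − P sin α (the pull lifts the container).
At impending slip, P cos α = μ_s N = μ_s (m g − P sin α).
Solving: P (cos α + μ_s sin α) = μ_s m g → P = 0.36×755/(cos 13.5° + 0.36 sin 13.5°) = 272/1.056 = 257 N.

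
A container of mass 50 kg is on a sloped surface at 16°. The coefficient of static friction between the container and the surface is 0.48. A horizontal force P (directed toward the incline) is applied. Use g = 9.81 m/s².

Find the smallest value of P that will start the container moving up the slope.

P ≈ 436 N

At impending motion up the slope, friction acts down-slope at its limit: f = μ_s N.
Perpendicular to the incline: N = m g cos θ + P sin θ.
Along the incline: P cos θ = m g sin θ + μ_s N = m g sin θ + μ_s (m g cos θ + P sin θ).
Solving, P (cos θ − μ_s sin θ) = m g (sin θ + μ_s cos θ), so P = 50×9.81×(sin 16° + 0.48 cos 16°)/(cos 16° − 0.48 sin 16°) = 490×0.737/0.829 = 436 N.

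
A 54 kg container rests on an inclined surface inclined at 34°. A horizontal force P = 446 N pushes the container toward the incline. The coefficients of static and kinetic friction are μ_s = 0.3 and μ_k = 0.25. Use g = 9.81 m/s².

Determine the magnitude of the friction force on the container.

Normal direction: N = m g cos θ + P sin θ = 688.6 N.
Along the incline, the net driving force (taking up-slope positive) is P cos θ − m g sin θ = 369.8 − 296.2 = 73.52 N, so equilibrium requires friction f = -73.52 N (down-slope).
The limit of static friction is μ_s N = 206.6 N.
|f_req| = 73.52 ≤ 206.6 N → the container is in equilibrium; friction equals the required value.

f ≈ 73.5 N (down the incline)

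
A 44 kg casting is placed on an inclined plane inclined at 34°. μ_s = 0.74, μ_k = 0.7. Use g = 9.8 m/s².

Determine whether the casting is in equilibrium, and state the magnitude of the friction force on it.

f ≈ 241 N

N = m g cos θ = 357 N.
Down-slope weight component: m g sin θ = 241 N.
μ_s N = 265 N.
241 ≤ 265 N, so it stays put; friction = 241 N.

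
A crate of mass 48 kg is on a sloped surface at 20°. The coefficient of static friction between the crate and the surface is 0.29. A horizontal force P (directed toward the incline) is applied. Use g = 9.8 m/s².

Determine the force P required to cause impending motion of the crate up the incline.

P ≈ 344 N

At impending motion up the slope, friction acts down-slope at its limit: f = μ_s N.
Perpendicular to the incline: N = m g cos θ + P sin θ.
Along the incline: P cos θ = m g sin θ + μ_s N = m g sin θ + μ_s (m g cos θ + P sin θ).
Solving, P (cos θ − μ_s sin θ) = m g (sin θ + μ_s cos θ), so P = 48×9.8×(sin 20° + 0.29 cos 20°)/(cos 20° − 0.29 sin 20°) = 470×0.6145/0.8405 = 344 N.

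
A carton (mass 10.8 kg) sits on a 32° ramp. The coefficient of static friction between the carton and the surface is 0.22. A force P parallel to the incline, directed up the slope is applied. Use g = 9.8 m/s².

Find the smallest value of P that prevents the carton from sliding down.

The carton tends to slide down (tan θ > μ_s), so at the point of impending slip friction acts up-slope at its limit: f = μ_s N.
P is parallel to the surface, so N = m g cos θ = 89.8 N.
Along the incline: P + μ_s N = m g sin θ, so P = 56.1 − 0.22×89.8 = 36.3 N.

P_min ≈ 36.3 N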